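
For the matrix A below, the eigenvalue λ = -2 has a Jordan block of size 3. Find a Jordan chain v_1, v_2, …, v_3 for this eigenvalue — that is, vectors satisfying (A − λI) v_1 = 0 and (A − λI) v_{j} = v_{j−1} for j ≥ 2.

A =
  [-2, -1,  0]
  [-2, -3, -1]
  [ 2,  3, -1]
A Jordan chain for λ = -2 of length 3:
v_1 = (2, 0, -4)ᵀ
v_2 = (0, -2, 2)ᵀ
v_3 = (1, 0, 0)ᵀ

Let N = A − (-2)·I. We want v_3 with N^3 v_3 = 0 but N^2 v_3 ≠ 0; then v_{j-1} := N · v_j for j = 3, …, 2.

Pick v_3 = (1, 0, 0)ᵀ.
Then v_2 = N · v_3 = (0, -2, 2)ᵀ.
Then v_1 = N · v_2 = (2, 0, -4)ᵀ.

Sanity check: (A − (-2)·I) v_1 = (0, 0, 0)ᵀ = 0. ✓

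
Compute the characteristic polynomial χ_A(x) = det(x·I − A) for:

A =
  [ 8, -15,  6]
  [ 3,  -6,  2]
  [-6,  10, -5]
x^3 + 3*x^2 + 3*x + 1

Expanding det(x·I − A) (e.g. by cofactor expansion or by noting that A is similar to its Jordan form J, which has the same characteristic polynomial as A) gives
  χ_A(x) = x^3 + 3*x^2 + 3*x + 1
which factors as (x + 1)^3. The eigenvalues (with algebraic multiplicities) are λ = -1 with multiplicity 3.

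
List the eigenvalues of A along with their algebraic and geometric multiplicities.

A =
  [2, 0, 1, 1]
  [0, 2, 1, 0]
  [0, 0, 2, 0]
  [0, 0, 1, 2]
λ = 2: alg = 4, geom = 2

Step 1 — factor the characteristic polynomial to read off the algebraic multiplicities:
  χ_A(x) = (x - 2)^4

Step 2 — compute geometric multiplicities via the rank-nullity identity g(λ) = n − rank(A − λI):
  rank(A − (2)·I) = 2, so dim ker(A − (2)·I) = n − 2 = 2

Summary:
  λ = 2: algebraic multiplicity = 4, geometric multiplicity = 2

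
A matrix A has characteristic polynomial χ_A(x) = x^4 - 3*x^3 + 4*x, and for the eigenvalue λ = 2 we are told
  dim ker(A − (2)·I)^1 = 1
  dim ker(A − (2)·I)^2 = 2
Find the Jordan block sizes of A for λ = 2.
Block sizes for λ = 2: [2]

From the dimensions of kernels of powers, the number of Jordan blocks of size at least j is d_j − d_{j−1} where d_j = dim ker(N^j) (with d_0 = 0). Computing the differences gives [1, 1].
The number of blocks of size exactly k is (#blocks of size ≥ k) − (#blocks of size ≥ k + 1), so the partition is: 1 block(s) of size 2.
In nonincreasing order the block sizes are [2].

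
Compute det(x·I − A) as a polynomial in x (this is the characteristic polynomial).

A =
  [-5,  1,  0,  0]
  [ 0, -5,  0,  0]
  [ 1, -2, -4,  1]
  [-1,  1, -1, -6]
x^4 + 20*x^3 + 150*x^2 + 500*x + 625

Expanding det(x·I − A) (e.g. by cofactor expansion or by noting that A is similar to its Jordan form J, which has the same characteristic polynomial as A) gives
  χ_A(x) = x^4 + 20*x^3 + 150*x^2 + 500*x + 625
which factors as (x + 5)^4. The eigenvalues (with algebraic multiplicities) are λ = -5 with multiplicity 4.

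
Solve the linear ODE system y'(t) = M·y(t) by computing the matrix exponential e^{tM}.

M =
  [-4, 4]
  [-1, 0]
e^{tM} =
  [-2*t*exp(-2*t) + exp(-2*t), 4*t*exp(-2*t)]
  [-t*exp(-2*t), 2*t*exp(-2*t) + exp(-2*t)]

Strategy: write M = P · J · P⁻¹ where J is a Jordan canonical form, so e^{tM} = P · e^{tJ} · P⁻¹, and e^{tJ} can be computed block-by-block.

M has Jordan form
J =
  [-2,  1]
  [ 0, -2]
(up to reordering of blocks).

Per-block formulas:
  For a 2×2 Jordan block J_2(-2): exp(t · J_2(-2)) = e^(-2t)·(I + t·N), where N is the 2×2 nilpotent shift.

After assembling e^{tJ} and conjugating by P, we get:

e^{tM} =
  [-2*t*exp(-2*t) + exp(-2*t), 4*t*exp(-2*t)]
  [-t*exp(-2*t), 2*t*exp(-2*t) + exp(-2*t)]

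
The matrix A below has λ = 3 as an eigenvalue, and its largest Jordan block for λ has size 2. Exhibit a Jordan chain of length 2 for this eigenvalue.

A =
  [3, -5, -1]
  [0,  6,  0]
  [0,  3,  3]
A Jordan chain for λ = 3 of length 2:
v_1 = (-1, 0, 0)ᵀ
v_2 = (0, 0, 1)ᵀ

Let N = A − (3)·I. We want v_2 with N^2 v_2 = 0 but N^1 v_2 ≠ 0; then v_{j-1} := N · v_j for j = 2, …, 2.

Pick v_2 = (0, 0, 1)ᵀ.
Then v_1 = N · v_2 = (-1, 0, 0)ᵀ.

Sanity check: (A − (3)·I) v_1 = (0, 0, 0)ᵀ = 0. ✓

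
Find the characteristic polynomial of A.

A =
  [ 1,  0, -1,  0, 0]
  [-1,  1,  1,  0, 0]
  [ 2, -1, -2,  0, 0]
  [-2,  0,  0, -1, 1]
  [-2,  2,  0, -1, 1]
x^5

Expanding det(x·I − A) (e.g. by cofactor expansion or by noting that A is similar to its Jordan form J, which has the same characteristic polynomial as A) gives
  χ_A(x) = x^5
which factors as x^5. The eigenvalues (with algebraic multiplicities) are λ = 0 with multiplicity 5.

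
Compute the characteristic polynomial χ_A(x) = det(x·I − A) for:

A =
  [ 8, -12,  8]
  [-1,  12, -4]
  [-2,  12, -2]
x^3 - 18*x^2 + 108*x - 216

Expanding det(x·I − A) (e.g. by cofactor expansion or by noting that A is similar to its Jordan form J, which has the same characteristic polynomial as A) gives
  χ_A(x) = x^3 - 18*x^2 + 108*x - 216
which factors as (x - 6)^3. The eigenvalues (with algebraic multiplicities) are λ = 6 with multiplicity 3.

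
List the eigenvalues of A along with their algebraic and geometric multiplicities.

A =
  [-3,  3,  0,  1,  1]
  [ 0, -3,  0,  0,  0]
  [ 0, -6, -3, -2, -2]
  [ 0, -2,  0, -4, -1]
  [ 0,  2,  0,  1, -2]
λ = -3: alg = 5, geom = 3

Step 1 — factor the characteristic polynomial to read off the algebraic multiplicities:
  χ_A(x) = (x + 3)^5

Step 2 — compute geometric multiplicities via the rank-nullity identity g(λ) = n − rank(A − λI):
  rank(A − (-3)·I) = 2, so dim ker(A − (-3)·I) = n − 2 = 3

Summary:
  λ = -3: algebraic multiplicity = 5, geometric multiplicity = 3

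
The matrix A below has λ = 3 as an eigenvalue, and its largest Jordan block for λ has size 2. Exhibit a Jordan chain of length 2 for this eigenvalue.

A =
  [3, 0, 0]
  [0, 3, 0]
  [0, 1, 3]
A Jordan chain for λ = 3 of length 2:
v_1 = (0, 0, 1)ᵀ
v_2 = (0, 1, 0)ᵀ

Let N = A − (3)·I. We want v_2 with N^2 v_2 = 0 but N^1 v_2 ≠ 0; then v_{j-1} := N · v_j for j = 2, …, 2.

Pick v_2 = (0, 1, 0)ᵀ.
Then v_1 = N · v_2 = (0, 0, 1)ᵀ.

Sanity check: (A − (3)·I) v_1 = (0, 0, 0)ᵀ = 0. ✓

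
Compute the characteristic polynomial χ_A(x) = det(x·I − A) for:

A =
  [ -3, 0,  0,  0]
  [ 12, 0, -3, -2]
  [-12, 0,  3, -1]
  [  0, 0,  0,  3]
x^4 - 3*x^3 - 9*x^2 + 27*x

Expanding det(x·I − A) (e.g. by cofactor expansion or by noting that A is similar to its Jordan form J, which has the same characteristic polynomial as A) gives
  χ_A(x) = x^4 - 3*x^3 - 9*x^2 + 27*x
which factors as x*(x - 3)^2*(x + 3). The eigenvalues (with algebraic multiplicities) are λ = -3 with multiplicity 1, λ = 0 with multiplicity 1, λ = 3 with multiplicity 2.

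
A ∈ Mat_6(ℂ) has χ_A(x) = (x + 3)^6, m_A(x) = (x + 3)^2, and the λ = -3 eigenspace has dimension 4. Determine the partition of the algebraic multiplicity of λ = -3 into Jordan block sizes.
Block sizes for λ = -3: [2, 2, 1, 1]

Step 1 — from the characteristic polynomial, algebraic multiplicity of λ = -3 is 6. From dim ker(A − (-3)·I) = 4, there are exactly 4 Jordan blocks for λ = -3.
Step 2 — from the minimal polynomial, the factor (x + 3)^2 tells us the largest block for λ = -3 has size 2.
Step 3 — with total size 6, 4 blocks, and largest block 2, the block sizes (in nonincreasing order) are [2, 2, 1, 1].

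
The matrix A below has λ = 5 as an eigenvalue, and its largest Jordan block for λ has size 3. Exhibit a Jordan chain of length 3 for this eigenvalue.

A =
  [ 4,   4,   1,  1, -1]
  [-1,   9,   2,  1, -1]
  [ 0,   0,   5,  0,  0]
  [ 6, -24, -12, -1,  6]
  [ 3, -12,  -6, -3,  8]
A Jordan chain for λ = 5 of length 3:
v_1 = (1, 1, 0, -6, -3)ᵀ
v_2 = (1, 2, 0, -12, -6)ᵀ
v_3 = (0, 0, 1, 0, 0)ᵀ

Let N = A − (5)·I. We want v_3 with N^3 v_3 = 0 but N^2 v_3 ≠ 0; then v_{j-1} := N · v_j for j = 3, …, 2.

Pick v_3 = (0, 0, 1, 0, 0)ᵀ.
Then v_2 = N · v_3 = (1, 2, 0, -12, -6)ᵀ.
Then v_1 = N · v_2 = (1, 1, 0, -6, -3)ᵀ.

Sanity check: (A − (5)·I) v_1 = (0, 0, 0, 0, 0)ᵀ = 0. ✓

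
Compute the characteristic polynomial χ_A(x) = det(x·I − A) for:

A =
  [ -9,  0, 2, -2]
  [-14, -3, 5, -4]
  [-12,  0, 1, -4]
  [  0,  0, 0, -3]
x^4 + 14*x^3 + 72*x^2 + 162*x + 135

Expanding det(x·I − A) (e.g. by cofactor expansion or by noting that A is similar to its Jordan form J, which has the same characteristic polynomial as A) gives
  χ_A(x) = x^4 + 14*x^3 + 72*x^2 + 162*x + 135
which factors as (x + 3)^3*(x + 5). The eigenvalues (with algebraic multiplicities) are λ = -5 with multiplicity 1, λ = -3 with multiplicity 3.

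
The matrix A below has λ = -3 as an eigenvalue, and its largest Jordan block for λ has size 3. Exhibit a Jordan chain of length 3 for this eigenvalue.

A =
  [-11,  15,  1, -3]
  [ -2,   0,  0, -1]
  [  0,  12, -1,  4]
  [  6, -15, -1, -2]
A Jordan chain for λ = -3 of length 3:
v_1 = (-18, -6, 0, 18)ᵀ
v_2 = (15, 3, 12, -15)ᵀ
v_3 = (0, 1, 0, 0)ᵀ

Let N = A − (-3)·I. We want v_3 with N^3 v_3 = 0 but N^2 v_3 ≠ 0; then v_{j-1} := N · v_j for j = 3, …, 2.

Pick v_3 = (0, 1, 0, 0)ᵀ.
Then v_2 = N · v_3 = (15, 3, 12, -15)ᵀ.
Then v_1 = N · v_2 = (-18, -6, 0, 18)ᵀ.

Sanity check: (A − (-3)·I) v_1 = (0, 0, 0, 0)ᵀ = 0. ✓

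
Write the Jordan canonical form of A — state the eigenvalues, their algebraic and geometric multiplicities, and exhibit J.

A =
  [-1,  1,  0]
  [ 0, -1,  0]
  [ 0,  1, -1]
J_2(-1) ⊕ J_1(-1)

The characteristic polynomial is
  det(x·I − A) = x^3 + 3*x^2 + 3*x + 1 = (x + 1)^3

Eigenvalues and multiplicities (the geometric multiplicity of λ is n − rank(A − λI), which equals the number of Jordan blocks for λ):
  λ = -1: algebraic multiplicity = 3, geometric multiplicity = 2

Determining the block sizes for each eigenvalue:
  λ = -1: 2 blocks summing to 3 forces exactly one block of size 2 and the rest size 1 → block sizes [2, 1]

Assembling the blocks gives a Jordan form
J =
  [-1,  1,  0]
  [ 0, -1,  0]
  [ 0,  0, -1]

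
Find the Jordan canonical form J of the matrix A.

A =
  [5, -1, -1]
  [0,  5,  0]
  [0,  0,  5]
J_2(5) ⊕ J_1(5)

The characteristic polynomial is
  det(x·I − A) = x^3 - 15*x^2 + 75*x - 125 = (x - 5)^3

Eigenvalues and multiplicities (the geometric multiplicity of λ is n − rank(A − λI), which equals the number of Jordan blocks for λ):
  λ = 5: algebraic multiplicity = 3, geometric multiplicity = 2

Determining the block sizes for each eigenvalue:
  λ = 5: 2 blocks summing to 3 forces exactly one block of size 2 and the rest size 1 → block sizes [2, 1]

Assembling the blocks gives a Jordan form
J =
  [5, 1, 0]
  [0, 5, 0]
  [0, 0, 5]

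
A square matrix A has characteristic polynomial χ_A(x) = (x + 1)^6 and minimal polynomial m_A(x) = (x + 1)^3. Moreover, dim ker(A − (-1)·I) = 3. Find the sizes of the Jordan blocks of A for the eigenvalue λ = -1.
Block sizes for λ = -1: [3, 2, 1]

Step 1 — from the characteristic polynomial, algebraic multiplicity of λ = -1 is 6. From dim ker(A − (-1)·I) = 3, there are exactly 3 Jordan blocks for λ = -1.
Step 2 — from the minimal polynomial, the factor (x + 1)^3 tells us the largest block for λ = -1 has size 3.
Step 3 — with total size 6, 3 blocks, and largest block 3, the block sizes (in nonincreasing order) are [3, 2, 1].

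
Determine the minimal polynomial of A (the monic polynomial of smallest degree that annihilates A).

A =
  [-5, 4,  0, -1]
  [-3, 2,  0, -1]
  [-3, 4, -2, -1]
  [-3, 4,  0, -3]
x^2 + 4*x + 4

The characteristic polynomial is χ_A(x) = (x + 2)^4, so the eigenvalues are known. The minimal polynomial is
  m_A(x) = Π_λ (x − λ)^{k_λ}
where k_λ is the size of the *largest* Jordan block for λ (equivalently, the smallest k with (A − λI)^k v = 0 for every generalised eigenvector v of λ).

  λ = -2: largest Jordan block has size 2, contributing (x + 2)^2

So m_A(x) = (x + 2)^2 = x^2 + 4*x + 4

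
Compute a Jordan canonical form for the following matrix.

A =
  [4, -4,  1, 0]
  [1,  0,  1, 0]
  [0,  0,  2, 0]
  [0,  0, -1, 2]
J_3(2) ⊕ J_1(2)

The characteristic polynomial is
  det(x·I − A) = x^4 - 8*x^3 + 24*x^2 - 32*x + 16 = (x - 2)^4

Eigenvalues and multiplicities (the geometric multiplicity of λ is n − rank(A − λI), which equals the number of Jordan blocks for λ):
  λ = 2: algebraic multiplicity = 4, geometric multiplicity = 2

Determining the block sizes for each eigenvalue:
  λ = 2: with am = 4 and gm = 2, the partition is not yet determined (e.g. several partitions of 4 into 2 parts exist). Let N = A − (2)·I. Computing rank(N^1) = 2, rank(N^2) = 1, rank(N^3) = 0; the number of blocks of size ≥ j is rank(N^{j−1}) − rank(N^j), giving [2, 1, 1]. So we have 1 block(s) of size 3, 1 block(s) of size 1 → block sizes [3, 1]

Assembling the blocks gives a Jordan form
J =
  [2, 1, 0, 0]
  [0, 2, 1, 0]
  [0, 0, 2, 0]
  [0, 0, 0, 2]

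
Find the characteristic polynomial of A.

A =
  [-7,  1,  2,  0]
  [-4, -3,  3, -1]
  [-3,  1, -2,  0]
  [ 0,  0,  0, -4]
x^4 + 16*x^3 + 96*x^2 + 256*x + 256

Expanding det(x·I − A) (e.g. by cofactor expansion or by noting that A is similar to its Jordan form J, which has the same characteristic polynomial as A) gives
  χ_A(x) = x^4 + 16*x^3 + 96*x^2 + 256*x + 256
which factors as (x + 4)^4. The eigenvalues (with algebraic multiplicities) are λ = -4 with multiplicity 4.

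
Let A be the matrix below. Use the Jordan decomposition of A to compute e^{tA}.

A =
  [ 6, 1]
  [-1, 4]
e^{tA} =
  [t*exp(5*t) + exp(5*t), t*exp(5*t)]
  [-t*exp(5*t), -t*exp(5*t) + exp(5*t)]

Strategy: write A = P · J · P⁻¹ where J is a Jordan canonical form, so e^{tA} = P · e^{tJ} · P⁻¹, and e^{tJ} can be computed block-by-block.

A has Jordan form
J =
  [5, 1]
  [0, 5]
(up to reordering of blocks).

Per-block formulas:
  For a 2×2 Jordan block J_2(5): exp(t · J_2(5)) = e^(5t)·(I + t·N), where N is the 2×2 nilpotent shift.

After assembling e^{tJ} and conjugating by P, we get:

e^{tA} =
  [t*exp(5*t) + exp(5*t), t*exp(5*t)]
  [-t*exp(5*t), -t*exp(5*t) + exp(5*t)]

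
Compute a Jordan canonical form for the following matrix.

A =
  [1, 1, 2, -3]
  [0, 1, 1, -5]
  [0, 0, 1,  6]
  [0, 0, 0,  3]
J_3(1) ⊕ J_1(3)

The characteristic polynomial is
  det(x·I − A) = x^4 - 6*x^3 + 12*x^2 - 10*x + 3 = (x - 3)*(x - 1)^3

Eigenvalues and multiplicities (the geometric multiplicity of λ is n − rank(A − λI), which equals the number of Jordan blocks for λ):
  λ = 1: algebraic multiplicity = 3, geometric multiplicity = 1
  λ = 3: algebraic multiplicity = 1, geometric multiplicity = 1

Determining the block sizes for each eigenvalue:
  λ = 1: one block (gm = 1), so the single block has size am = 3 → block sizes [3]
  λ = 3: one block (gm = 1), so the single block has size am = 1 → block sizes [1]

Assembling the blocks gives a Jordan form
J =
  [1, 1, 0, 0]
  [0, 1, 1, 0]
  [0, 0, 1, 0]
  [0, 0, 0, 3]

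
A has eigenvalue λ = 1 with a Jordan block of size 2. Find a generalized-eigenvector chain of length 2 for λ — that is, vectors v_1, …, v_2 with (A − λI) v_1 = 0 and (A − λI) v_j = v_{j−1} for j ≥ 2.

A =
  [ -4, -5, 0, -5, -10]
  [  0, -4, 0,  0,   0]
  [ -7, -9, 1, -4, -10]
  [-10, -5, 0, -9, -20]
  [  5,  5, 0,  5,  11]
A Jordan chain for λ = 1 of length 2:
v_1 = (0, 0, -3, 0, 0)ᵀ
v_2 = (1, 0, 0, -1, 0)ᵀ

Let N = A − (1)·I. We want v_2 with N^2 v_2 = 0 but N^1 v_2 ≠ 0; then v_{j-1} := N · v_j for j = 2, …, 2.

Pick v_2 = (1, 0, 0, -1, 0)ᵀ.
Then v_1 = N · v_2 = (0, 0, -3, 0, 0)ᵀ.

Sanity check: (A − (1)·I) v_1 = (0, 0, 0, 0, 0)ᵀ = 0. ✓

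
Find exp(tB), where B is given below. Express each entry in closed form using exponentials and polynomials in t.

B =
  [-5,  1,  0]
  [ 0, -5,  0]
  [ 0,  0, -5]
e^{tB} =
  [exp(-5*t), t*exp(-5*t), 0]
  [0, exp(-5*t), 0]
  [0, 0, exp(-5*t)]

Strategy: write B = P · J · P⁻¹ where J is a Jordan canonical form, so e^{tB} = P · e^{tJ} · P⁻¹, and e^{tJ} can be computed block-by-block.

B has Jordan form
J =
  [-5,  1,  0]
  [ 0, -5,  0]
  [ 0,  0, -5]
(up to reordering of blocks).

Per-block formulas:
  For a 1×1 block at λ = -5: exp(t · [-5]) = [e^(-5t)].
  For a 2×2 Jordan block J_2(-5): exp(t · J_2(-5)) = e^(-5t)·(I + t·N), where N is the 2×2 nilpotent shift.

After assembling e^{tJ} and conjugating by P, we get:

e^{tB} =
  [exp(-5*t), t*exp(-5*t), 0]
  [0, exp(-5*t), 0]
  [0, 0, exp(-5*t)]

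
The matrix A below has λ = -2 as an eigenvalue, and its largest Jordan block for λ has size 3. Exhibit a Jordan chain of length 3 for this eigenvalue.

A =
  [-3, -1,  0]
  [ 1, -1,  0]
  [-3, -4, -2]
A Jordan chain for λ = -2 of length 3:
v_1 = (0, 0, -1)ᵀ
v_2 = (-1, 1, -3)ᵀ
v_3 = (1, 0, 0)ᵀ

Let N = A − (-2)·I. We want v_3 with N^3 v_3 = 0 but N^2 v_3 ≠ 0; then v_{j-1} := N · v_j for j = 3, …, 2.

Pick v_3 = (1, 0, 0)ᵀ.
Then v_2 = N · v_3 = (-1, 1, -3)ᵀ.
Then v_1 = N · v_2 = (0, 0, -1)ᵀ.

Sanity check: (A − (-2)·I) v_1 = (0, 0, 0)ᵀ = 0. ✓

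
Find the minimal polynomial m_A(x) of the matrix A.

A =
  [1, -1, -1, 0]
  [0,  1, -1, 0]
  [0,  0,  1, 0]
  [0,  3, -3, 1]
x^3 - 3*x^2 + 3*x - 1

The characteristic polynomial is χ_A(x) = (x - 1)^4, so the eigenvalues are known. The minimal polynomial is
  m_A(x) = Π_λ (x − λ)^{k_λ}
where k_λ is the size of the *largest* Jordan block for λ (equivalently, the smallest k with (A − λI)^k v = 0 for every generalised eigenvector v of λ).

  λ = 1: largest Jordan block has size 3, contributing (x − 1)^3

So m_A(x) = (x - 1)^3 = x^3 - 3*x^2 + 3*x - 1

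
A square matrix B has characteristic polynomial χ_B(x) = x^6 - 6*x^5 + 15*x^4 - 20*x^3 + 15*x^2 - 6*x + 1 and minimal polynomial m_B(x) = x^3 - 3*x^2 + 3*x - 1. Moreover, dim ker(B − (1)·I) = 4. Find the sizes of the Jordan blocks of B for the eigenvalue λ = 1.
Block sizes for λ = 1: [3, 1, 1, 1]

Step 1 — from the characteristic polynomial, algebraic multiplicity of λ = 1 is 6. From dim ker(B − (1)·I) = 4, there are exactly 4 Jordan blocks for λ = 1.
Step 2 — from the minimal polynomial, the factor (x − 1)^3 tells us the largest block for λ = 1 has size 3.
Step 3 — with total size 6, 4 blocks, and largest block 3, the block sizes (in nonincreasing order) are [3, 1, 1, 1].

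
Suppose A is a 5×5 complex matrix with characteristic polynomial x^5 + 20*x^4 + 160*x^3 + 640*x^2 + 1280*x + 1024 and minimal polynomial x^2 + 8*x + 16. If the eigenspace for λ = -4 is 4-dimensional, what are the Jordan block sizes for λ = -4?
Block sizes for λ = -4: [2, 1, 1, 1]

Step 1 — from the characteristic polynomial, algebraic multiplicity of λ = -4 is 5. From dim ker(A − (-4)·I) = 4, there are exactly 4 Jordan blocks for λ = -4.
Step 2 — from the minimal polynomial, the factor (x + 4)^2 tells us the largest block for λ = -4 has size 2.
Step 3 — with total size 5, 4 blocks, and largest block 2, the block sizes (in nonincreasing order) are [2, 1, 1, 1].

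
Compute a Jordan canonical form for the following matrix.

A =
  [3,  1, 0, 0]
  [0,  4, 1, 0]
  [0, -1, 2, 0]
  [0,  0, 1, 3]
J_3(3) ⊕ J_1(3)

The characteristic polynomial is
  det(x·I − A) = x^4 - 12*x^3 + 54*x^2 - 108*x + 81 = (x - 3)^4

Eigenvalues and multiplicities (the geometric multiplicity of λ is n − rank(A − λI), which equals the number of Jordan blocks for λ):
  λ = 3: algebraic multiplicity = 4, geometric multiplicity = 2

Determining the block sizes for each eigenvalue:
  λ = 3: with am = 4 and gm = 2, the partition is not yet determined (e.g. several partitions of 4 into 2 parts exist). Let N = A − (3)·I. Computing rank(N^1) = 2, rank(N^2) = 1, rank(N^3) = 0; the number of blocks of size ≥ j is rank(N^{j−1}) − rank(N^j), giving [2, 1, 1]. So we have 1 block(s) of size 3, 1 block(s) of size 1 → block sizes [3, 1]

Assembling the blocks gives a Jordan form
J =
  [3, 1, 0, 0]
  [0, 3, 1, 0]
  [0, 0, 3, 0]
  [0, 0, 0, 3]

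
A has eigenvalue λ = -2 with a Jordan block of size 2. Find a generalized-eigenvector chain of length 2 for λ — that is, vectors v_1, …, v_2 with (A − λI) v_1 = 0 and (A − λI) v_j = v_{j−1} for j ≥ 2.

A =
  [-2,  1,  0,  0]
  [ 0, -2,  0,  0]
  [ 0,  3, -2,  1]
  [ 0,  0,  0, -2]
A Jordan chain for λ = -2 of length 2:
v_1 = (1, 0, 3, 0)ᵀ
v_2 = (0, 1, 0, 0)ᵀ

Let N = A − (-2)·I. We want v_2 with N^2 v_2 = 0 but N^1 v_2 ≠ 0; then v_{j-1} := N · v_j for j = 2, …, 2.

Pick v_2 = (0, 1, 0, 0)ᵀ.
Then v_1 = N · v_2 = (1, 0, 3, 0)ᵀ.

Sanity check: (A − (-2)·I) v_1 = (0, 0, 0, 0)ᵀ = 0. ✓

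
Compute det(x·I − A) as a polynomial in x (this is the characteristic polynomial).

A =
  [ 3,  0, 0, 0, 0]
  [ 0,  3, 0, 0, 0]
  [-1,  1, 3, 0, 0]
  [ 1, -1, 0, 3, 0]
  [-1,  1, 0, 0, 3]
x^5 - 15*x^4 + 90*x^3 - 270*x^2 + 405*x - 243

Expanding det(x·I − A) (e.g. by cofactor expansion or by noting that A is similar to its Jordan form J, which has the same characteristic polynomial as A) gives
  χ_A(x) = x^5 - 15*x^4 + 90*x^3 - 270*x^2 + 405*x - 243
which factors as (x - 3)^5. The eigenvalues (with algebraic multiplicities) are λ = 3 with multiplicity 5.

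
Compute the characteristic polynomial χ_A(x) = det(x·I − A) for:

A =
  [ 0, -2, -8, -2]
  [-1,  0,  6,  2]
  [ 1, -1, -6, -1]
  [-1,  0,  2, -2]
x^4 + 8*x^3 + 24*x^2 + 32*x + 16

Expanding det(x·I − A) (e.g. by cofactor expansion or by noting that A is similar to its Jordan form J, which has the same characteristic polynomial as A) gives
  χ_A(x) = x^4 + 8*x^3 + 24*x^2 + 32*x + 16
which factors as (x + 2)^4. The eigenvalues (with algebraic multiplicities) are λ = -2 with multiplicity 4.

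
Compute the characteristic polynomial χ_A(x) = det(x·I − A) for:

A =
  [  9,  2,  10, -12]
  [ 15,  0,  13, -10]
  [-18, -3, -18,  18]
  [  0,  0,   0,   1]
x^4 + 8*x^3 + 18*x^2 - 27

Expanding det(x·I − A) (e.g. by cofactor expansion or by noting that A is similar to its Jordan form J, which has the same characteristic polynomial as A) gives
  χ_A(x) = x^4 + 8*x^3 + 18*x^2 - 27
which factors as (x - 1)*(x + 3)^3. The eigenvalues (with algebraic multiplicities) are λ = -3 with multiplicity 3, λ = 1 with multiplicity 1.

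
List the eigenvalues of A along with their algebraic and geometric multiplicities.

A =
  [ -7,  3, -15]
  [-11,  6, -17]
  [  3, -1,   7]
λ = 2: alg = 3, geom = 1

Step 1 — factor the characteristic polynomial to read off the algebraic multiplicities:
  χ_A(x) = (x - 2)^3

Step 2 — compute geometric multiplicities via the rank-nullity identity g(λ) = n − rank(A − λI):
  rank(A − (2)·I) = 2, so dim ker(A − (2)·I) = n − 2 = 1

Summary:
  λ = 2: algebraic multiplicity = 3, geometric multiplicity = 1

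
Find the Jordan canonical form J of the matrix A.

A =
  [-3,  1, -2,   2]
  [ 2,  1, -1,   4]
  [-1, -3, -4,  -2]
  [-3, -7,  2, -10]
J_3(-4) ⊕ J_1(-4)

The characteristic polynomial is
  det(x·I − A) = x^4 + 16*x^3 + 96*x^2 + 256*x + 256 = (x + 4)^4

Eigenvalues and multiplicities (the geometric multiplicity of λ is n − rank(A − λI), which equals the number of Jordan blocks for λ):
  λ = -4: algebraic multiplicity = 4, geometric multiplicity = 2

Determining the block sizes for each eigenvalue:
  λ = -4: with am = 4 and gm = 2, the partition is not yet determined (e.g. several partitions of 4 into 2 parts exist). Let N = A − (-4)·I. Computing rank(N^1) = 2, rank(N^2) = 1, rank(N^3) = 0; the number of blocks of size ≥ j is rank(N^{j−1}) − rank(N^j), giving [2, 1, 1]. So we have 1 block(s) of size 3, 1 block(s) of size 1 → block sizes [3, 1]

Assembling the blocks gives a Jordan form
J =
  [-4,  1,  0,  0]
  [ 0, -4,  1,  0]
  [ 0,  0, -4,  0]
  [ 0,  0,  0, -4]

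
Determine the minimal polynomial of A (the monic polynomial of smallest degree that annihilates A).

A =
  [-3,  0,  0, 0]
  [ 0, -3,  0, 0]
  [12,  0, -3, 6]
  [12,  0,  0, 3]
x^2 - 9

The characteristic polynomial is χ_A(x) = (x - 3)*(x + 3)^3, so the eigenvalues are known. The minimal polynomial is
  m_A(x) = Π_λ (x − λ)^{k_λ}
where k_λ is the size of the *largest* Jordan block for λ (equivalently, the smallest k with (A − λI)^k v = 0 for every generalised eigenvector v of λ).

  λ = -3: largest Jordan block has size 1, contributing (x + 3)
  λ = 3: largest Jordan block has size 1, contributing (x − 3)

So m_A(x) = (x - 3)*(x + 3) = x^2 - 9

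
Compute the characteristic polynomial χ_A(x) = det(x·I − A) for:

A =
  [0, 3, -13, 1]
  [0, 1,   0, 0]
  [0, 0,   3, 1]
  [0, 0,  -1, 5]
x^4 - 9*x^3 + 24*x^2 - 16*x

Expanding det(x·I − A) (e.g. by cofactor expansion or by noting that A is similar to its Jordan form J, which has the same characteristic polynomial as A) gives
  χ_A(x) = x^4 - 9*x^3 + 24*x^2 - 16*x
which factors as x*(x - 4)^2*(x - 1). The eigenvalues (with algebraic multiplicities) are λ = 0 with multiplicity 1, λ = 1 with multiplicity 1, λ = 4 with multiplicity 2.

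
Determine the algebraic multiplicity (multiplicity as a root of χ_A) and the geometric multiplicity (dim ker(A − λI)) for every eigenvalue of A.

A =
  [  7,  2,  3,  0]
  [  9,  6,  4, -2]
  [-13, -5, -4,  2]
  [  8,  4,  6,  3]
λ = 3: alg = 4, geom = 2

Step 1 — factor the characteristic polynomial to read off the algebraic multiplicities:
  χ_A(x) = (x - 3)^4

Step 2 — compute geometric multiplicities via the rank-nullity identity g(λ) = n − rank(A − λI):
  rank(A − (3)·I) = 2, so dim ker(A − (3)·I) = n − 2 = 2

Summary:
  λ = 3: algebraic multiplicity = 4, geometric multiplicity = 2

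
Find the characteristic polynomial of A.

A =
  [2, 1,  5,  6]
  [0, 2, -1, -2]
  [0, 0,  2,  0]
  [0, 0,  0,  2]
x^4 - 8*x^3 + 24*x^2 - 32*x + 16

Expanding det(x·I − A) (e.g. by cofactor expansion or by noting that A is similar to its Jordan form J, which has the same characteristic polynomial as A) gives
  χ_A(x) = x^4 - 8*x^3 + 24*x^2 - 32*x + 16
which factors as (x - 2)^4. The eigenvalues (with algebraic multiplicities) are λ = 2 with multiplicity 4.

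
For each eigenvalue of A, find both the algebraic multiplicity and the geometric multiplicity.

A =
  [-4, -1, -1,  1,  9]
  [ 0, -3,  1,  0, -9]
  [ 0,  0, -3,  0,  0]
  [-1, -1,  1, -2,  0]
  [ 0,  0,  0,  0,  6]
λ = -3: alg = 4, geom = 2; λ = 6: alg = 1, geom = 1

Step 1 — factor the characteristic polynomial to read off the algebraic multiplicities:
  χ_A(x) = (x - 6)*(x + 3)^4

Step 2 — compute geometric multiplicities via the rank-nullity identity g(λ) = n − rank(A − λI):
  rank(A − (-3)·I) = 3, so dim ker(A − (-3)·I) = n − 3 = 2
  rank(A − (6)·I) = 4, so dim ker(A − (6)·I) = n − 4 = 1

Summary:
  λ = -3: algebraic multiplicity = 4, geometric multiplicity = 2
  λ = 6: algebraic multiplicity = 1, geometric multiplicity = 1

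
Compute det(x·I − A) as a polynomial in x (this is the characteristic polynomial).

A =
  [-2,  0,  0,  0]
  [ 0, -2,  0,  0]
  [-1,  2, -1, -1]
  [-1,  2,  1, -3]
x^4 + 8*x^3 + 24*x^2 + 32*x + 16

Expanding det(x·I − A) (e.g. by cofactor expansion or by noting that A is similar to its Jordan form J, which has the same characteristic polynomial as A) gives
  χ_A(x) = x^4 + 8*x^3 + 24*x^2 + 32*x + 16
which factors as (x + 2)^4. The eigenvalues (with algebraic multiplicities) are λ = -2 with multiplicity 4.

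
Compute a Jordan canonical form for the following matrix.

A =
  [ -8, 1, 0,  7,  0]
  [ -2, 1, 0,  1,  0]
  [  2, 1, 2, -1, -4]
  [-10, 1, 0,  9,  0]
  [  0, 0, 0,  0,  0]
J_2(0) ⊕ J_1(0) ⊕ J_1(2) ⊕ J_1(2)

The characteristic polynomial is
  det(x·I − A) = x^5 - 4*x^4 + 4*x^3 = x^3*(x - 2)^2

Eigenvalues and multiplicities (the geometric multiplicity of λ is n − rank(A − λI), which equals the number of Jordan blocks for λ):
  λ = 0: algebraic multiplicity = 3, geometric multiplicity = 2
  λ = 2: algebraic multiplicity = 2, geometric multiplicity = 2

Determining the block sizes for each eigenvalue:
  λ = 0: 2 blocks summing to 3 forces exactly one block of size 2 and the rest size 1 → block sizes [2, 1]
  λ = 2: gm = am = 2, so every block has size 1 → block sizes [1, 1]

Assembling the blocks gives a Jordan form
J =
  [0, 1, 0, 0, 0]
  [0, 0, 0, 0, 0]
  [0, 0, 0, 0, 0]
  [0, 0, 0, 2, 0]
  [0, 0, 0, 0, 2]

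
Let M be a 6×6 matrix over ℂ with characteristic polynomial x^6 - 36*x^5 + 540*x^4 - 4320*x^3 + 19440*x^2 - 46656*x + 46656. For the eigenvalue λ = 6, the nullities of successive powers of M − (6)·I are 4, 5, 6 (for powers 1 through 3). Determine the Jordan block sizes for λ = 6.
Block sizes for λ = 6: [3, 1, 1, 1]

From the dimensions of kernels of powers, the number of Jordan blocks of size at least j is d_j − d_{j−1} where d_j = dim ker(N^j) (with d_0 = 0). Computing the differences gives [4, 1, 1].
The number of blocks of size exactly k is (#blocks of size ≥ k) − (#blocks of size ≥ k + 1), so the partition is: 3 block(s) of size 1, 1 block(s) of size 3.
In nonincreasing order the block sizes are [3, 1, 1, 1].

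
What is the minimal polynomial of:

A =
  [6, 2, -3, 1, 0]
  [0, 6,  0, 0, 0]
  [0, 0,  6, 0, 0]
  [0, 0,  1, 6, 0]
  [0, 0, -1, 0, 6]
x^3 - 18*x^2 + 108*x - 216

The characteristic polynomial is χ_A(x) = (x - 6)^5, so the eigenvalues are known. The minimal polynomial is
  m_A(x) = Π_λ (x − λ)^{k_λ}
where k_λ is the size of the *largest* Jordan block for λ (equivalently, the smallest k with (A − λI)^k v = 0 for every generalised eigenvector v of λ).

  λ = 6: largest Jordan block has size 3, contributing (x − 6)^3

So m_A(x) = (x - 6)^3 = x^3 - 18*x^2 + 108*x - 216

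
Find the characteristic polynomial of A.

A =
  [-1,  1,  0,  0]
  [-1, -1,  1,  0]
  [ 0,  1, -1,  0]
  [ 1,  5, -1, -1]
x^4 + 4*x^3 + 6*x^2 + 4*x + 1

Expanding det(x·I − A) (e.g. by cofactor expansion or by noting that A is similar to its Jordan form J, which has the same characteristic polynomial as A) gives
  χ_A(x) = x^4 + 4*x^3 + 6*x^2 + 4*x + 1
which factors as (x + 1)^4. The eigenvalues (with algebraic multiplicities) are λ = -1 with multiplicity 4.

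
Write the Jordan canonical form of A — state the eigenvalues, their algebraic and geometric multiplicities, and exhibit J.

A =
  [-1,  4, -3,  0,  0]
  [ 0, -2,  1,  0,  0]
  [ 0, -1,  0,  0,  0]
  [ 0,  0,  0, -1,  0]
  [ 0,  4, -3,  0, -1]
J_3(-1) ⊕ J_1(-1) ⊕ J_1(-1)

The characteristic polynomial is
  det(x·I − A) = x^5 + 5*x^4 + 10*x^3 + 10*x^2 + 5*x + 1 = (x + 1)^5

Eigenvalues and multiplicities (the geometric multiplicity of λ is n − rank(A − λI), which equals the number of Jordan blocks for λ):
  λ = -1: algebraic multiplicity = 5, geometric multiplicity = 3

Determining the block sizes for each eigenvalue:
  λ = -1: with am = 5 and gm = 3, the partition is not yet determined (e.g. several partitions of 5 into 3 parts exist). Let N = A − (-1)·I. Computing rank(N^1) = 2, rank(N^2) = 1, rank(N^3) = 0; the number of blocks of size ≥ j is rank(N^{j−1}) − rank(N^j), giving [3, 1, 1]. So we have 1 block(s) of size 3, 2 block(s) of size 1 → block sizes [3, 1, 1]

Assembling the blocks gives a Jordan form
J =
  [-1,  1,  0,  0,  0]
  [ 0, -1,  1,  0,  0]
  [ 0,  0, -1,  0,  0]
  [ 0,  0,  0, -1,  0]
  [ 0,  0,  0,  0, -1]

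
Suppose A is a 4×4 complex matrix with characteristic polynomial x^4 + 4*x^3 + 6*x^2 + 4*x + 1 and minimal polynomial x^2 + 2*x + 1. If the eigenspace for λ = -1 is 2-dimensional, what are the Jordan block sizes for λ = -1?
Block sizes for λ = -1: [2, 2]

Step 1 — from the characteristic polynomial, algebraic multiplicity of λ = -1 is 4. From dim ker(A − (-1)·I) = 2, there are exactly 2 Jordan blocks for λ = -1.
Step 2 — from the minimal polynomial, the factor (x + 1)^2 tells us the largest block for λ = -1 has size 2.
Step 3 — with total size 4, 2 blocks, and largest block 2, the block sizes (in nonincreasing order) are [2, 2].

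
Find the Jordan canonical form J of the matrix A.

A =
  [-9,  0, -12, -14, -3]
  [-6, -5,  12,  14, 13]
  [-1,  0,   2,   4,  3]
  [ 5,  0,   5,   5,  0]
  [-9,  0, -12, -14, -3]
J_1(-5) ⊕ J_1(-5) ⊕ J_2(0) ⊕ J_1(0)

The characteristic polynomial is
  det(x·I − A) = x^5 + 10*x^4 + 25*x^3 = x^3*(x + 5)^2

Eigenvalues and multiplicities (the geometric multiplicity of λ is n − rank(A − λI), which equals the number of Jordan blocks for λ):
  λ = -5: algebraic multiplicity = 2, geometric multiplicity = 2
  λ = 0: algebraic multiplicity = 3, geometric multiplicity = 2

Determining the block sizes for each eigenvalue:
  λ = -5: gm = am = 2, so every block has size 1 → block sizes [1, 1]
  λ = 0: 2 blocks summing to 3 forces exactly one block of size 2 and the rest size 1 → block sizes [2, 1]

Assembling the blocks gives a Jordan form
J =
  [-5,  0, 0, 0, 0]
  [ 0, -5, 0, 0, 0]
  [ 0,  0, 0, 1, 0]
  [ 0,  0, 0, 0, 0]
  [ 0,  0, 0, 0, 0]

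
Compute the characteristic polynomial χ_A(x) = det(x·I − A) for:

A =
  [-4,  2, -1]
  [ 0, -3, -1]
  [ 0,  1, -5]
x^3 + 12*x^2 + 48*x + 64

Expanding det(x·I − A) (e.g. by cofactor expansion or by noting that A is similar to its Jordan form J, which has the same characteristic polynomial as A) gives
  χ_A(x) = x^3 + 12*x^2 + 48*x + 64
which factors as (x + 4)^3. The eigenvalues (with algebraic multiplicities) are λ = -4 with multiplicity 3.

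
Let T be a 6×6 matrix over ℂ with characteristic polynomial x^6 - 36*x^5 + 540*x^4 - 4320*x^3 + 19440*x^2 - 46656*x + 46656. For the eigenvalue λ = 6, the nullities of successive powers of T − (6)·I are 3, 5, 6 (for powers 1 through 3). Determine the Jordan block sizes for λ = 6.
Block sizes for λ = 6: [3, 2, 1]

From the dimensions of kernels of powers, the number of Jordan blocks of size at least j is d_j − d_{j−1} where d_j = dim ker(N^j) (with d_0 = 0). Computing the differences gives [3, 2, 1].
The number of blocks of size exactly k is (#blocks of size ≥ k) − (#blocks of size ≥ k + 1), so the partition is: 1 block(s) of size 1, 1 block(s) of size 2, 1 block(s) of size 3.
In nonincreasing order the block sizes are [3, 2, 1].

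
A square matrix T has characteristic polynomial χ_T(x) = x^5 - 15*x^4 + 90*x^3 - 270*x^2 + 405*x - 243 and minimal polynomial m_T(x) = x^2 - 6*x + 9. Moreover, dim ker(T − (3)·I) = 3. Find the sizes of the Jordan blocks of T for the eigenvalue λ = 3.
Block sizes for λ = 3: [2, 2, 1]

Step 1 — from the characteristic polynomial, algebraic multiplicity of λ = 3 is 5. From dim ker(T − (3)·I) = 3, there are exactly 3 Jordan blocks for λ = 3.
Step 2 — from the minimal polynomial, the factor (x − 3)^2 tells us the largest block for λ = 3 has size 2.
Step 3 — with total size 5, 3 blocks, and largest block 2, the block sizes (in nonincreasing order) are [2, 2, 1].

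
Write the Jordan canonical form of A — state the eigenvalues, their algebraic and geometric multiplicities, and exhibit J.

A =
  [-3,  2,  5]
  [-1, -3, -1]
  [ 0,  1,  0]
J_3(-2)

The characteristic polynomial is
  det(x·I − A) = x^3 + 6*x^2 + 12*x + 8 = (x + 2)^3

Eigenvalues and multiplicities (the geometric multiplicity of λ is n − rank(A − λI), which equals the number of Jordan blocks for λ):
  λ = -2: algebraic multiplicity = 3, geometric multiplicity = 1

Determining the block sizes for each eigenvalue:
  λ = -2: one block (gm = 1), so the single block has size am = 3 → block sizes [3]

Assembling the blocks gives a Jordan form
J =
  [-2,  1,  0]
  [ 0, -2,  1]
  [ 0,  0, -2]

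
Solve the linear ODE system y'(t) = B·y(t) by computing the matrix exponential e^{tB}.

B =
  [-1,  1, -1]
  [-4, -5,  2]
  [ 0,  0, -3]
e^{tB} =
  [2*t*exp(-3*t) + exp(-3*t), t*exp(-3*t), -t*exp(-3*t)]
  [-4*t*exp(-3*t), -2*t*exp(-3*t) + exp(-3*t), 2*t*exp(-3*t)]
  [0, 0, exp(-3*t)]

Strategy: write B = P · J · P⁻¹ where J is a Jordan canonical form, so e^{tB} = P · e^{tJ} · P⁻¹, and e^{tJ} can be computed block-by-block.

B has Jordan form
J =
  [-3,  1,  0]
  [ 0, -3,  0]
  [ 0,  0, -3]
(up to reordering of blocks).

Per-block formulas:
  For a 2×2 Jordan block J_2(-3): exp(t · J_2(-3)) = e^(-3t)·(I + t·N), where N is the 2×2 nilpotent shift.
  For a 1×1 block at λ = -3: exp(t · [-3]) = [e^(-3t)].

After assembling e^{tJ} and conjugating by P, we get:

e^{tB} =
  [2*t*exp(-3*t) + exp(-3*t), t*exp(-3*t), -t*exp(-3*t)]
  [-4*t*exp(-3*t), -2*t*exp(-3*t) + exp(-3*t), 2*t*exp(-3*t)]
  [0, 0, exp(-3*t)]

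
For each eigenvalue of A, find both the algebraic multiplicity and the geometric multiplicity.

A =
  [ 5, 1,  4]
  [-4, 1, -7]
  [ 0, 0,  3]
λ = 3: alg = 3, geom = 1

Step 1 — factor the characteristic polynomial to read off the algebraic multiplicities:
  χ_A(x) = (x - 3)^3

Step 2 — compute geometric multiplicities via the rank-nullity identity g(λ) = n − rank(A − λI):
  rank(A − (3)·I) = 2, so dim ker(A − (3)·I) = n − 2 = 1

Summary:
  λ = 3: algebraic multiplicity = 3, geometric multiplicity = 1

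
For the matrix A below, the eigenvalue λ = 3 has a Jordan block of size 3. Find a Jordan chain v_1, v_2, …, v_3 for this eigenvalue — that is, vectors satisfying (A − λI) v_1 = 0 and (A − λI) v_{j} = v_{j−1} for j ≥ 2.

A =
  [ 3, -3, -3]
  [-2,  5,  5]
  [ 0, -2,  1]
A Jordan chain for λ = 3 of length 3:
v_1 = (6, -4, 4)ᵀ
v_2 = (0, -2, 0)ᵀ
v_3 = (1, 0, 0)ᵀ

Let N = A − (3)·I. We want v_3 with N^3 v_3 = 0 but N^2 v_3 ≠ 0; then v_{j-1} := N · v_j for j = 3, …, 2.

Pick v_3 = (1, 0, 0)ᵀ.
Then v_2 = N · v_3 = (0, -2, 0)ᵀ.
Then v_1 = N · v_2 = (6, -4, 4)ᵀ.

Sanity check: (A − (3)·I) v_1 = (0, 0, 0)ᵀ = 0. ✓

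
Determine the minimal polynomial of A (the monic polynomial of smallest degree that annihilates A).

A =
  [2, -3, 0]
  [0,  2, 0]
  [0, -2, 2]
x^2 - 4*x + 4

The characteristic polynomial is χ_A(x) = (x - 2)^3, so the eigenvalues are known. The minimal polynomial is
  m_A(x) = Π_λ (x − λ)^{k_λ}
where k_λ is the size of the *largest* Jordan block for λ (equivalently, the smallest k with (A − λI)^k v = 0 for every generalised eigenvector v of λ).

  λ = 2: largest Jordan block has size 2, contributing (x − 2)^2

So m_A(x) = (x - 2)^2 = x^2 - 4*x + 4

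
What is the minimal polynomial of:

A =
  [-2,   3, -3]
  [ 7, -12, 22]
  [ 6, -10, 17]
x^3 - 3*x^2 + 3*x - 1

The characteristic polynomial is χ_A(x) = (x - 1)^3, so the eigenvalues are known. The minimal polynomial is
  m_A(x) = Π_λ (x − λ)^{k_λ}
where k_λ is the size of the *largest* Jordan block for λ (equivalently, the smallest k with (A − λI)^k v = 0 for every generalised eigenvector v of λ).

  λ = 1: largest Jordan block has size 3, contributing (x − 1)^3

So m_A(x) = (x - 1)^3 = x^3 - 3*x^2 + 3*x - 1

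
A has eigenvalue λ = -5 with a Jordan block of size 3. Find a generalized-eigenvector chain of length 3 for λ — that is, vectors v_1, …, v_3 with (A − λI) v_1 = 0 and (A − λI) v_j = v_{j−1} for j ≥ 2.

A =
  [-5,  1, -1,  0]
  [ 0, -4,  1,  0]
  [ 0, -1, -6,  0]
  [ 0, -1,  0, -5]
A Jordan chain for λ = -5 of length 3:
v_1 = (2, 0, 0, -1)ᵀ
v_2 = (1, 1, -1, -1)ᵀ
v_3 = (0, 1, 0, 0)ᵀ

Let N = A − (-5)·I. We want v_3 with N^3 v_3 = 0 but N^2 v_3 ≠ 0; then v_{j-1} := N · v_j for j = 3, …, 2.

Pick v_3 = (0, 1, 0, 0)ᵀ.
Then v_2 = N · v_3 = (1, 1, -1, -1)ᵀ.
Then v_1 = N · v_2 = (2, 0, 0, -1)ᵀ.

Sanity check: (A − (-5)·I) v_1 = (0, 0, 0, 0)ᵀ = 0. ✓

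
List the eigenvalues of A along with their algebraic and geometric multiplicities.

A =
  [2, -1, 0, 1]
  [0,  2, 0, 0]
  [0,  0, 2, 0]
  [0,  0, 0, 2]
λ = 2: alg = 4, geom = 3

Step 1 — factor the characteristic polynomial to read off the algebraic multiplicities:
  χ_A(x) = (x - 2)^4

Step 2 — compute geometric multiplicities via the rank-nullity identity g(λ) = n − rank(A − λI):
  rank(A − (2)·I) = 1, so dim ker(A − (2)·I) = n − 1 = 3

Summary:
  λ = 2: algebraic multiplicity = 4, geometric multiplicity = 3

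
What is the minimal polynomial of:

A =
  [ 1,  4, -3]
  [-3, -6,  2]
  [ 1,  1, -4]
x^3 + 9*x^2 + 27*x + 27

The characteristic polynomial is χ_A(x) = (x + 3)^3, so the eigenvalues are known. The minimal polynomial is
  m_A(x) = Π_λ (x − λ)^{k_λ}
where k_λ is the size of the *largest* Jordan block for λ (equivalently, the smallest k with (A − λI)^k v = 0 for every generalised eigenvector v of λ).

  λ = -3: largest Jordan block has size 3, contributing (x + 3)^3

So m_A(x) = (x + 3)^3 = x^3 + 9*x^2 + 27*x + 27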